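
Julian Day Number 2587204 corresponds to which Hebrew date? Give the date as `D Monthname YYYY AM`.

JDN 2587204 is 4 June 2371 in the Gregorian calendar.
In the Hebrew calendar that day is 20 Sivan 6131 AM.

20 Sivan 6131 AM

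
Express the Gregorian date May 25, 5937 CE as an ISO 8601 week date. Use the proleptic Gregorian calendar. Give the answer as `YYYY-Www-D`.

5937-W21-2

The weekday is Tuesday (ISO weekday 2).
That Tuesday belongs to ISO week 21 of ISO year 5937.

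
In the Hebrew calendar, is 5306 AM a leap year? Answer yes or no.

no

Hebrew year 5306 is year 5 of its 19-year Metonic cycle; leap years are at positions 3, 6, 8, 11, 14, 17, 19, so it is a common year (12 months).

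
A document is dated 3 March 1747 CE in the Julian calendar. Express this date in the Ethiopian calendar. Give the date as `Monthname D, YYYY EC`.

Julian Day Number of the source date = 2359211.
Converting JDN 2359211 to the Ethiopian calendar gives 7 Megabit 1739 EC.

Megabit 7, 1739 EC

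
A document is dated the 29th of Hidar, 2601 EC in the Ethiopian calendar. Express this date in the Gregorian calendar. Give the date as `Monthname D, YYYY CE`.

December 13, 2608 CE

Both dates share Julian Day Number 2673959; in the Gregorian calendar that is 13 December 2608 CE.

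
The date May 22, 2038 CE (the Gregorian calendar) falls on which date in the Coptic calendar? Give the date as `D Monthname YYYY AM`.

14 Pashons 1754 AM

Julian Day Number of the source date = 2465566.
Converting JDN 2465566 to the Coptic calendar gives 14 Pashons 1754 AM.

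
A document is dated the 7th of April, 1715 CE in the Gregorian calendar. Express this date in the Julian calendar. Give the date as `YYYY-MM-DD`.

1715-03-27

The Julian–Gregorian offset here is 11 days (Julian trailing).
7 April 1715 Gregorian − 11 days → 27 March 1715 Julian.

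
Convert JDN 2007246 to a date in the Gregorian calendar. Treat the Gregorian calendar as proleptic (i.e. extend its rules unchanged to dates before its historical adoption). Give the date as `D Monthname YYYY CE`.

21 July 783 CE

JDN 2451545 is 1 Jan 2000; 2007246 is −444299 days from there.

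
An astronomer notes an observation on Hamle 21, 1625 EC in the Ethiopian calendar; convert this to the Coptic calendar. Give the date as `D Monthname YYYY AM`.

Julian Day Number of the source date = 2317707.
Converting JDN 2317707 to the Coptic calendar gives 21 Epip 1349 AM.

21 Epip 1349 AM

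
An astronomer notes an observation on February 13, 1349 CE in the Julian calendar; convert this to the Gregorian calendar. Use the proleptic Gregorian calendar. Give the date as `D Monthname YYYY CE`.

21 February 1349 CE

At this point the Julian calendar is 8 days behind the Gregorian.
13 February 1349 Julian + 8 days → 21 February 1349 Gregorian.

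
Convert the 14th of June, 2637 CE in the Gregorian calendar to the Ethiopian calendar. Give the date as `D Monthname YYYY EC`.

2 Sene 2629 EC

Julian Day Number of the source date = 2684369.
Converting JDN 2684369 to the Ethiopian calendar gives 2 Sene 2629 EC.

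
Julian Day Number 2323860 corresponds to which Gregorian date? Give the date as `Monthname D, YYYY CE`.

JDN 2451545 is 1 Jan 2000; 2323860 is −127685 days from there.

May 30, 1650 CE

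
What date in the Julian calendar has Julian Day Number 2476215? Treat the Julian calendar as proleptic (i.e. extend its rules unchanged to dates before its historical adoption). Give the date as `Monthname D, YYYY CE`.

July 5, 2067 CE

JDN 2476215 is 18 July 2067 in the Gregorian calendar.
In the Julian calendar that day is July 5, 2067 CE.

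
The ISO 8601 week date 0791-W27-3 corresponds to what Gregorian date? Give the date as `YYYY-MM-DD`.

ISO week 1 of 791 is the week containing the first Thursday of 791.
Week 27, day 3 (Wednesday) lands on 0791-07-03.

0791-07-03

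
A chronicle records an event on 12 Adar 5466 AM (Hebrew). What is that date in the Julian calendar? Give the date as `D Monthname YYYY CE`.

15 February 1706 CE

Both dates share Julian Day Number 2344220; in the Julian calendar that is 15 February 1706 CE.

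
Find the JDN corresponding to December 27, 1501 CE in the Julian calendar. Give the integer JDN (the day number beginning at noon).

2269659

In the proleptic Gregorian calendar the same day is 6 January 1502.
JDN 2299161 is 15 October 1582 CE (Gregorian); the target day is −29502 days from there, so JDN = 2269659.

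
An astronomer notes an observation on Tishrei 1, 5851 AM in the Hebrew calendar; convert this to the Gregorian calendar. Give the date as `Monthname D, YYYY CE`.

Both dates share Julian Day Number 2484685; in the Gregorian calendar that is 25 September 2090 CE.

September 25, 2090 CE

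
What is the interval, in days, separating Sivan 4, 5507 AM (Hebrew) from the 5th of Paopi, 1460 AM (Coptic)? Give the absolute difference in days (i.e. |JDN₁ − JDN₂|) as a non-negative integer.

1307

First date → JDN 2359271; second date → JDN 2357964.
The interval is |2359271 − 2357964| = 1307 days.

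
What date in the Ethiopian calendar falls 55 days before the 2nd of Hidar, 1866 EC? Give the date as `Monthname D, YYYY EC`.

Meskerem 7, 1866 EC

The starting date is JDN 2405473; 2405473 − 55 = 2405418.
JDN 2405418 corresponds to Meskerem 7, 1866 EC.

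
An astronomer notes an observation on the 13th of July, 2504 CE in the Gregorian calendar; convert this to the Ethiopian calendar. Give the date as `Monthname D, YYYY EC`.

Hamle 2, 2496 EC

Julian Day Number of the source date = 2635821.
Converting JDN 2635821 to the Ethiopian calendar gives 2 Hamle 2496 EC.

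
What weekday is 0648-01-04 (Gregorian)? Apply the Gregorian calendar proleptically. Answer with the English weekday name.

Tuesday

JDN 1957740 mod 7 = 1, and JDN 0 was a Monday, so this is a Tuesday.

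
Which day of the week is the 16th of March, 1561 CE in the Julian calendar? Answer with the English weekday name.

Sunday

Equivalently 26 March 1561 Gregorian, JDN 2291288.
Since JDN mod 7 = 6 (0 = Monday), the day is Sunday.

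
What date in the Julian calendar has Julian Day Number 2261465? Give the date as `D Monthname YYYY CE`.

22 July 1479 CE

JDN 2261465 is 31 July 1479 in the proleptic Gregorian calendar.
In the Julian calendar that day is 22 July 1479 CE.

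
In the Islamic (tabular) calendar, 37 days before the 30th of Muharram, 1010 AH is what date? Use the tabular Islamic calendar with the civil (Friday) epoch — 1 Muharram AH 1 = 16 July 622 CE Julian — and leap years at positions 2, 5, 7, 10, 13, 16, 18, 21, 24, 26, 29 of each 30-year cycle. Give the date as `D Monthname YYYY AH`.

22 Dhu al-Hijjah 1009 AH

The starting date is JDN 2306025; 2306025 − 37 = 2305988.
JDN 2305988 corresponds to 22 Dhu al-Hijjah 1009 AH.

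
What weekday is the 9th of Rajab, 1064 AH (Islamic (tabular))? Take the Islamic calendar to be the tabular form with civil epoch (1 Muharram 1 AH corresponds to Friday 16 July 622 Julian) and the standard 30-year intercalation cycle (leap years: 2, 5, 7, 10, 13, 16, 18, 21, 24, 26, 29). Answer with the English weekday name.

Equivalently 26 May 1654 Gregorian, JDN 2325317.
2325317 ≡ 1 (mod 7); counting from Monday = 0 gives Tuesday.

Tuesday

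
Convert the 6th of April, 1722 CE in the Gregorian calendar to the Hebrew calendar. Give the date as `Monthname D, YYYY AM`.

Both dates share Julian Day Number 2350103; in the Hebrew calendar that is 19 Nisan 5482 AM.

Nisan 19, 5482 AM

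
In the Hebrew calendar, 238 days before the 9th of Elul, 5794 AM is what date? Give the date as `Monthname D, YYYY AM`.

The starting date is JDN 2464199; 2464199 − 238 = 2463961.
JDN 2463961 corresponds to Tevet 7, 5794 AM.

Tevet 7, 5794 AM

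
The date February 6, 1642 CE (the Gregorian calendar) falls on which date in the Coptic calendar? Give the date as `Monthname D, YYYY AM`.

Both dates share Julian Day Number 2320825; in the Coptic calendar that is 2 Meshir 1358 AM.

Meshir 2, 1358 AM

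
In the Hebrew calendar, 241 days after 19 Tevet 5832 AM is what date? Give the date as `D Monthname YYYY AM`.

24 Elul 5832 AM

The starting date is JDN 2477852; 2477852 + 241 = 2478093.
JDN 2478093 corresponds to 24 Elul 5832 AM.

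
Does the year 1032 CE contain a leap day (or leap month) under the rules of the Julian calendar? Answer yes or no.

yes

1032 mod 4 = 0, so it is a leap year in the Julian calendar.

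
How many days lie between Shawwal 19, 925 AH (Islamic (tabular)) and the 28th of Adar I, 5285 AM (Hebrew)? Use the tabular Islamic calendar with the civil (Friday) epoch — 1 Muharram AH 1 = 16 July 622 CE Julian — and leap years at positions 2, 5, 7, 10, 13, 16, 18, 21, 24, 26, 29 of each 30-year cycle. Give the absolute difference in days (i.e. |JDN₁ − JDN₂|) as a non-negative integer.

First date → JDN 2276159; second date → JDN 2278116.
The interval is |2276159 − 2278116| = 1957 days.

1957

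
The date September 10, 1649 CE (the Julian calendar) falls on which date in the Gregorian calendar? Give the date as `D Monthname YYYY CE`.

At this point the Julian calendar is 10 days behind the Gregorian.
10 September 1649 Julian + 10 days → 20 September 1649 Gregorian.

20 September 1649 CE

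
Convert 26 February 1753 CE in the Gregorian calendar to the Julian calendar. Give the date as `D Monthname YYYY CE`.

At this point the Julian calendar is 11 days behind the Gregorian.
26 February 1753 Gregorian − 11 days → 15 February 1753 Julian.

15 February 1753 CE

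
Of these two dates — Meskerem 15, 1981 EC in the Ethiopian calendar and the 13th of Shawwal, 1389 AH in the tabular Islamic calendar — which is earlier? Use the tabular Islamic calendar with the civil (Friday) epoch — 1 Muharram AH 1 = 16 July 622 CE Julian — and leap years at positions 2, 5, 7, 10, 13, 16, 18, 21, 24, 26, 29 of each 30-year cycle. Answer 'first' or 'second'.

second

The two dates have Julian Day Numbers 2447430 and 2440579 respectively.
Since 2440579 < 2447430, the second date comes first.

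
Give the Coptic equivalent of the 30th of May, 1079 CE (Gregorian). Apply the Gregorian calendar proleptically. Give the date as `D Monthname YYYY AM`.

29 Pashons 795 AM

Both dates share Julian Day Number 2115306; in the Coptic calendar that is 29 Pashons 795 AM.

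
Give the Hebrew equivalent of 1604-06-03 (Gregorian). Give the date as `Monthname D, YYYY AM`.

Sivan 5, 5364 AM

Both dates share Julian Day Number 2307063; in the Hebrew calendar that is 5 Sivan 5364 AM.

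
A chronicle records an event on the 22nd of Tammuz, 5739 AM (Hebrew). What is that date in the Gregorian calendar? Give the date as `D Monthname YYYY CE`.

Julian Day Number of the source date = 2444072.
Converting JDN 2444072 to the Gregorian calendar gives 17 July 1979 CE.

17 July 1979 CE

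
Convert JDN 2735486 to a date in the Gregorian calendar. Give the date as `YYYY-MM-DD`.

JDN 2451545 is 1 Jan 2000; 2735486 is +283941 days from there.

2777-05-28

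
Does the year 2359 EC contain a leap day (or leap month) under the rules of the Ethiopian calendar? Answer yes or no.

yes

2359 mod 4 = 3; in the Ethiopian calendar a year is leap when year mod 4 = 3, so it is a leap year.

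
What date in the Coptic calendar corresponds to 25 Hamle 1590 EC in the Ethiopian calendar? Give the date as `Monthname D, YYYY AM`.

Julian Day Number of the source date = 2304927.
Converting JDN 2304927 to the Coptic calendar gives 25 Epip 1314 AM.

Epip 25, 1314 AM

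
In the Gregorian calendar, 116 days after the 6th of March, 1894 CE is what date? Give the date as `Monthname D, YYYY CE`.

Counting 116 days forward from JDN 2412894 reaches JDN 2413010, which is June 30, 1894 CE.

June 30, 1894 CE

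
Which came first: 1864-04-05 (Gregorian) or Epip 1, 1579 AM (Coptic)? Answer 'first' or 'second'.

second

Converting both to JDN: 2401967 vs 2401694; the smaller is the second.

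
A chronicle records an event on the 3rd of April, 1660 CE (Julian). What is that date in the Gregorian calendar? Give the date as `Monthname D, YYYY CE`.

April 13, 1660 CE

The Julian–Gregorian offset here is 10 days (Julian trailing).
3 April 1660 Julian + 10 days → 13 April 1660 Gregorian.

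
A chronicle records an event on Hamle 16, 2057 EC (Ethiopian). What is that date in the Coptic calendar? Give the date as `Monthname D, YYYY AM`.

The source date corresponds to 23 July 2065 in the Gregorian calendar (JDN 2475490).
That day falls on 16 Epip 1781 AM in the Coptic calendar.

Epip 16, 1781 AM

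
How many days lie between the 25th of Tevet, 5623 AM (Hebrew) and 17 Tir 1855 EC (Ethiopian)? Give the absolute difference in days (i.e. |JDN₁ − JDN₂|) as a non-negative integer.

8

JDN of the first date = 2401522.
JDN of the second date = 2401530.
|2401530 − 2401522| = 8.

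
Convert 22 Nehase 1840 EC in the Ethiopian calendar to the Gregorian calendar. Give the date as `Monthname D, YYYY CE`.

Julian Day Number of the source date = 2396267.
Converting JDN 2396267 to the Gregorian calendar gives 27 August 1848 CE.

August 27, 1848 CE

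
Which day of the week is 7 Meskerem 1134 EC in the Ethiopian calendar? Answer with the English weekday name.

Thursday

Equivalently 11 September 1141 Gregorian, JDN 2138055.
Since JDN mod 7 = 3 (0 = Monday), the day is Thursday.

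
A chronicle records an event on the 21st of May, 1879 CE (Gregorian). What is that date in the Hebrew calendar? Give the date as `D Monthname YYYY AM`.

Both dates share Julian Day Number 2407491; in the Hebrew calendar that is 28 Iyar 5639 AM.

28 Iyar 5639 AM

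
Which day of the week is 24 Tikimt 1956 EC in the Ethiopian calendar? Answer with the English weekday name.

Monday

In the Gregorian calendar this is 4 November 1963 (JDN 2438338).
2438338 ≡ 0 (mod 7); counting from Monday = 0 gives Monday.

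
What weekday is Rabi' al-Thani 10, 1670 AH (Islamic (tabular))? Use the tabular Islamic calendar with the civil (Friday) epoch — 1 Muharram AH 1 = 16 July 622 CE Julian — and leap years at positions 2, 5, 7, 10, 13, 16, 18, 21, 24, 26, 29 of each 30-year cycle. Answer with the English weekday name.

Saturday

Equivalently 12 February 2242 Gregorian, JDN 2539976.
Since JDN mod 7 = 5 (0 = Monday), the day is Saturday.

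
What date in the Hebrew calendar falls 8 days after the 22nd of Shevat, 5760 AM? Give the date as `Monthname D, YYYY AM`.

JDN of the 22nd of Shevat, 5760 AM = 2451573.
2451573 + 8 = 2451581.
JDN 2451581 in the Hebrew calendar is Shevat 30, 5760 AM.

Shevat 30, 5760 AM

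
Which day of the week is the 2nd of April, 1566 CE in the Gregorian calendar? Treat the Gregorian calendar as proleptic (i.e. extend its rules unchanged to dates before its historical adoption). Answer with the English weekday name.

Saturday

JDN 2293121 mod 7 = 5, and JDN 0 was a Monday, so this is a Saturday.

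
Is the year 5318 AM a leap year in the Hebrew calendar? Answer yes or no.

Hebrew year 5318 is year 17 of its 19-year Metonic cycle; leap years are at positions 3, 6, 8, 11, 14, 17, 19, so it is a leap year (13 months).

yes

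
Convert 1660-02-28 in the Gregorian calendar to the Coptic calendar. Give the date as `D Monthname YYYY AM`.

23 Meshir 1376 AM

Both dates share Julian Day Number 2327421; in the Coptic calendar that is 23 Meshir 1376 AM.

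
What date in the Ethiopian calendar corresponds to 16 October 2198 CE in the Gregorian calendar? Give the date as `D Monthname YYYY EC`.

5 Tikimt 2191 EC

Julian Day Number of the source date = 2524152.
Converting JDN 2524152 to the Ethiopian calendar gives 5 Tikimt 2191 EC.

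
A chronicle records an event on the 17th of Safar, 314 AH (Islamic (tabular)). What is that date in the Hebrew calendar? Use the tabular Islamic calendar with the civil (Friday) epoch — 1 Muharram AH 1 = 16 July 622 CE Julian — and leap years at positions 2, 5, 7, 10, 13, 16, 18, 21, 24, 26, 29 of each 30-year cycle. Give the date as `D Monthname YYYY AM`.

The source date corresponds to 9 May 926 in the proleptic Gregorian calendar (JDN 2059403).
That day falls on 18 Iyar 4686 AM in the Hebrew calendar.

18 Iyar 4686 AM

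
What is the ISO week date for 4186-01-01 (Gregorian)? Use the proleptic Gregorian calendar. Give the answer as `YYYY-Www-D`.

4185-W52-7

The weekday is Sunday (ISO weekday 7).
That Sunday belongs to ISO week 52 of ISO year 4185.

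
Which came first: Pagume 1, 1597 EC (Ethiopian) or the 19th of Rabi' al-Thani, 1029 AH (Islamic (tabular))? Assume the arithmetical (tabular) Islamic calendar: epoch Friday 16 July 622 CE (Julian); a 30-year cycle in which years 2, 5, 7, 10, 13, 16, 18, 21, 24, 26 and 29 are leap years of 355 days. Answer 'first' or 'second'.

first

First date → JDN 2307520; second date → JDN 2312836.
JDN 2307520 < JDN 2312836, so the first date is earlier.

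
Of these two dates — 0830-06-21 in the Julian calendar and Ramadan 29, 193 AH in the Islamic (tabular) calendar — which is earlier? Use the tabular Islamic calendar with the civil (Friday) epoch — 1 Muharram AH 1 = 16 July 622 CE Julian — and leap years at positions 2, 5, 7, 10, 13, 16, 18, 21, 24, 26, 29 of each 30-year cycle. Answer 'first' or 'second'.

Converting both to JDN: 2024387 vs 2016742; the smaller is the second.

second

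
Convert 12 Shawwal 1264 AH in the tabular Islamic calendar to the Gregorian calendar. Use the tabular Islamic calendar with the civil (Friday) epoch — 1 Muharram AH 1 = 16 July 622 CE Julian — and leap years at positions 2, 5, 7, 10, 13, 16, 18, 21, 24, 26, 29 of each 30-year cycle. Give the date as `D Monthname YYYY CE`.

Julian Day Number of the source date = 2396282.
Converting JDN 2396282 to the Gregorian calendar gives 11 September 1848 CE.

11 September 1848 CE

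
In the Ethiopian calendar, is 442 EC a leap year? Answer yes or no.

no

442 mod 4 = 2; in the Ethiopian calendar a year is leap when year mod 4 = 3, so it is a common year.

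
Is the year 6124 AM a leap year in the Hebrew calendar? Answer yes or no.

Hebrew year 6124 is year 6 of its 19-year Metonic cycle; leap years are at positions 3, 6, 8, 11, 14, 17, 19, so it is a leap year (13 months).

yes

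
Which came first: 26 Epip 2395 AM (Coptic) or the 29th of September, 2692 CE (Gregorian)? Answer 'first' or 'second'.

first

First date → JDN 2699763; second date → JDN 2704565.
JDN 2699763 < JDN 2704565, so the first date is earlier.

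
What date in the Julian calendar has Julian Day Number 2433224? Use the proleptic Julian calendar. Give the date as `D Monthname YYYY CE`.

21 October 1949 CE

The Gregorian equivalent of JDN 2433224 is 3 November 1949.
In the Julian calendar that day is 21 October 1949 CE.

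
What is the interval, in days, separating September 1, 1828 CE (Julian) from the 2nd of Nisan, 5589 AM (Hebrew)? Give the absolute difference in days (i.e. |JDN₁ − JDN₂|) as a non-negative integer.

204

JDN of the first date = 2388979.
JDN of the second date = 2389183.
|2389183 − 2388979| = 204.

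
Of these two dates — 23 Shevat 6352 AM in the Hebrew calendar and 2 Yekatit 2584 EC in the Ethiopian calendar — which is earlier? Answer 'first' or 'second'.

First date → JDN 2667797; second date → JDN 2667813.
JDN 2667797 < JDN 2667813, so the first date is earlier.

first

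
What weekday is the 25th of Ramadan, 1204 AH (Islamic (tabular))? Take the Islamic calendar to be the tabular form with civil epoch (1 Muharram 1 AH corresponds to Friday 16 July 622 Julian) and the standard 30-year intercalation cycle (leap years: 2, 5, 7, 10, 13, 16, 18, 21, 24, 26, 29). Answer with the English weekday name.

Tuesday

This is JDN 2375003 (8 June 1790 Gregorian).
2375003 ≡ 1 (mod 7); counting from Monday = 0 gives Tuesday.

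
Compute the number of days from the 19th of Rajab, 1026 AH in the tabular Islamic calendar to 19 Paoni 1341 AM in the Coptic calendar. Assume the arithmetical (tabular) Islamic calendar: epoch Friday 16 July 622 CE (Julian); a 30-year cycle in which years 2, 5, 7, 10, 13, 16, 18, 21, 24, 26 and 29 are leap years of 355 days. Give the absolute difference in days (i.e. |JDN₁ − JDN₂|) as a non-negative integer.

JDN of the first date = 2311861.
JDN of the second date = 2314753.
|2314753 − 2311861| = 2892.

2892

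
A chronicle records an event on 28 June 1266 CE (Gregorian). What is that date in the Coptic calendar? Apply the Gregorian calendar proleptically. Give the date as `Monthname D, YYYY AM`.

Julian Day Number of the source date = 2183636.
Converting JDN 2183636 to the Coptic calendar gives 27 Paoni 982 AM.

Paoni 27, 982 AM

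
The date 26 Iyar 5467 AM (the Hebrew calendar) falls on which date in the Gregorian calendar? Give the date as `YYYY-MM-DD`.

Both dates share Julian Day Number 2344676; in the Gregorian calendar that is 28 May 1707 CE.

1707-05-28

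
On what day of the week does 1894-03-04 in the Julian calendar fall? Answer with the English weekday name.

Equivalently 16 March 1894 Gregorian, JDN 2412904.
Since JDN mod 7 = 4 (0 = Monday), the day is Friday.

Friday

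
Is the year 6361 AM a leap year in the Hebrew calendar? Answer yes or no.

no

Hebrew year 6361 is year 15 of its 19-year Metonic cycle; leap years are at positions 3, 6, 8, 11, 14, 17, 19, so it is a common year (12 months).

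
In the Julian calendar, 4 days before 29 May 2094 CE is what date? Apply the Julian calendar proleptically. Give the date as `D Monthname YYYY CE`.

25 May 2094 CE

JDN of 29 May 2094 CE = 2486040.
2486040 − 4 = 2486036.
JDN 2486036 in the Julian calendar is 25 May 2094 CE.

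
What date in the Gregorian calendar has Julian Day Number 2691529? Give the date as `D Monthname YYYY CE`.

Counting from JDN 2299161 = 15 Oct 1582 gives an offset of 392368 days.

20 January 2657 CE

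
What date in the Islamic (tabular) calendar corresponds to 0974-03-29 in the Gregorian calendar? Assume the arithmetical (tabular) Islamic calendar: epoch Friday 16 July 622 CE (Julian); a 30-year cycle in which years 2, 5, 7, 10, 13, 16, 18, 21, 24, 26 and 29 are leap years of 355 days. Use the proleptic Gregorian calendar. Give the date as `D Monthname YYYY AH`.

26 Jumada al-Thani 363 AH

Both dates share Julian Day Number 2076894; in the tabular Islamic calendar that is 26 Jumada al-Thani 363 AH.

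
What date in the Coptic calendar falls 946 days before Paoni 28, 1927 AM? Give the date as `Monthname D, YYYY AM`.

JDN of Paoni 28, 1927 AM = 2528798.
2528798 − 946 = 2527852.
JDN 2527852 in the Coptic calendar is Hathor 22, 1925 AM.

Hathor 22, 1925 AM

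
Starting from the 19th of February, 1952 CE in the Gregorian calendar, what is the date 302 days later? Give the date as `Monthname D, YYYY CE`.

December 17, 1952 CE

JDN of the 19th of February, 1952 CE = 2434062.
2434062 + 302 = 2434364.
JDN 2434364 in the Gregorian calendar is December 17, 1952 CE.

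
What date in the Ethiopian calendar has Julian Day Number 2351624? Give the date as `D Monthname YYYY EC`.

The Gregorian equivalent of JDN 2351624 is 5 June 1726.
In the Ethiopian calendar that day is 30 Ginbot 1718 EC.

30 Ginbot 1718 EC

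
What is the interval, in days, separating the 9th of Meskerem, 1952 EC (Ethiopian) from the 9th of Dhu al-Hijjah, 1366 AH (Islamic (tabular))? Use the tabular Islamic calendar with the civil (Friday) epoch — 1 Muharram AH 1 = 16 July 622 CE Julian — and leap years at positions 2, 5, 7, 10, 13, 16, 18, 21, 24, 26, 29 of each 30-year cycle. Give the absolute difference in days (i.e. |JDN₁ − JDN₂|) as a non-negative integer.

First date → JDN 2436832; second date → JDN 2432483.
The interval is |2436832 − 2432483| = 4349 days.

4349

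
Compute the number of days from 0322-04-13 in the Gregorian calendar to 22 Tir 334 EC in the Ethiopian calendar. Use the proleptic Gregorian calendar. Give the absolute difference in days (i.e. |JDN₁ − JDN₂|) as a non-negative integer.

7220

JDN of the first date = 1838770.
JDN of the second date = 1845990.
|1845990 − 1838770| = 7220.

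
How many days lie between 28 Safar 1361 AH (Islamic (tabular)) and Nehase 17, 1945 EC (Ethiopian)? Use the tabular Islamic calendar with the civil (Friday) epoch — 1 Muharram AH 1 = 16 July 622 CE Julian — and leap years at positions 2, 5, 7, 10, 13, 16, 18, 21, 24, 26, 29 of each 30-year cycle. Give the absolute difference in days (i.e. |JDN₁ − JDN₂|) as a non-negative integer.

First date → JDN 2430436; second date → JDN 2434613.
The interval is |2430436 − 2434613| = 4177 days.

4177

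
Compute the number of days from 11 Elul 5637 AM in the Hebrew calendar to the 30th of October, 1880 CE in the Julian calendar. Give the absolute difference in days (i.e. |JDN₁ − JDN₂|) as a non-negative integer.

JDN of the first date = 2406852.
JDN of the second date = 2408031.
|2408031 − 2406852| = 1179.

1179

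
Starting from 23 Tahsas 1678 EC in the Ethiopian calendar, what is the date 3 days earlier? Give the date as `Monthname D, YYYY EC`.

Tahsas 20, 1678 EC

The starting date is JDN 2336857; 2336857 − 3 = 2336854.
JDN 2336854 corresponds to Tahsas 20, 1678 EC.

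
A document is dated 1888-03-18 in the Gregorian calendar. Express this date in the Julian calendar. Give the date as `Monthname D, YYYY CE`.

March 6, 1888 CE

For dates in this range the Gregorian date is 12 days ahead of the Julian.
18 March 1888 Gregorian − 12 days → 6 March 1888 Julian.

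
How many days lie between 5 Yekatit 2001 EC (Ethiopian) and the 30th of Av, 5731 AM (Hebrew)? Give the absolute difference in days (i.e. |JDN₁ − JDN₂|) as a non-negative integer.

13690

First date → JDN 2454875; second date → JDN 2441185.
The interval is |2454875 − 2441185| = 13690 days.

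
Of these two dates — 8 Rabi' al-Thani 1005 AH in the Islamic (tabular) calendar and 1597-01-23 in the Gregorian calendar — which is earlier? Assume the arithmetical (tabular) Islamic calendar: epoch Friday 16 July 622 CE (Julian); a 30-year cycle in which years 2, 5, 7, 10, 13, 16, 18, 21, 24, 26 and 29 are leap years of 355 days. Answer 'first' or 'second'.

First date → JDN 2304320; second date → JDN 2304375.
JDN 2304320 < JDN 2304375, so the first date is earlier.

first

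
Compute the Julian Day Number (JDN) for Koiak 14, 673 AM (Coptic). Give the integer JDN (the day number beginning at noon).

2070581

In the proleptic Gregorian calendar the same day is 15 December 956.
JDN 2299161 is 15 October 1582 CE (Gregorian); the target day is −228580 days from there, so JDN = 2070581.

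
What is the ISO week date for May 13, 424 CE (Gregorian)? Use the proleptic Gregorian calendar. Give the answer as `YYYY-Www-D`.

The weekday is Monday (ISO weekday 1).
That Monday belongs to ISO week 20 of ISO year 424.

0424-W20-1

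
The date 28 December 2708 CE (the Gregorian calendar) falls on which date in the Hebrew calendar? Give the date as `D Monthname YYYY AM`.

23 Kislev 6469 AM

Both dates share Julian Day Number 2710498; in the Hebrew calendar that is 23 Kislev 6469 AM.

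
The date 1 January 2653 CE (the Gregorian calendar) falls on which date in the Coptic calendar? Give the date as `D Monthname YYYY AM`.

18 Koiak 2369 AM

Julian Day Number of the source date = 2690049.
Converting JDN 2690049 to the Coptic calendar gives 18 Koiak 2369 AM.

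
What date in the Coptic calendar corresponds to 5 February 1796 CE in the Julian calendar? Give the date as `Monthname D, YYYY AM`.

Julian Day Number of the source date = 2377082.
Converting JDN 2377082 to the Coptic calendar gives 10 Meshir 1512 AM.

Meshir 10, 1512 AM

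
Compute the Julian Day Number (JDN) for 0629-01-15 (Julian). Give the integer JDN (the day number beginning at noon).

In the proleptic Gregorian calendar the same day is 18 January 629.
JDN 2451545 is 1 January 2000 CE (Gregorian); the target day is −500730 days from there, so JDN = 1950815.

1950815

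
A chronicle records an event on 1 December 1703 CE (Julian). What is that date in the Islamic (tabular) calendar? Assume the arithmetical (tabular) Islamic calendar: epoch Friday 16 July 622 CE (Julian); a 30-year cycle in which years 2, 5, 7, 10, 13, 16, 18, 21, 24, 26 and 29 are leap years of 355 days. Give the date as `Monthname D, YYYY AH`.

Sha'ban 3, 1115 AH

The source date corresponds to 12 December 1703 in the Gregorian calendar (JDN 2343413).
That day falls on 3 Sha'ban 1115 AH in the tabular Islamic calendar.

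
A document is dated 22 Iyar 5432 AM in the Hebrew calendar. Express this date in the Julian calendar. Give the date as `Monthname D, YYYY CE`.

Julian Day Number of the source date = 2331885.
Converting JDN 2331885 to the Julian calendar gives 9 May 1672 CE.

May 9, 1672 CE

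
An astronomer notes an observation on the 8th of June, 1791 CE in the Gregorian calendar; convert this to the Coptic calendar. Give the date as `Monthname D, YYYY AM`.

Both dates share Julian Day Number 2375368; in the Coptic calendar that is 3 Paoni 1507 AM.

Paoni 3, 1507 AM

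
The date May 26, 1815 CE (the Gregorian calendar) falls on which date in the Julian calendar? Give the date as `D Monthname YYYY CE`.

At this point the Julian calendar is 12 days behind the Gregorian.
26 May 1815 Gregorian − 12 days → 14 May 1815 Julian.

14 May 1815 CE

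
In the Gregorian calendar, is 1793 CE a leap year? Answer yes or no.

1793 is not divisible by 4, so it is a common year.

no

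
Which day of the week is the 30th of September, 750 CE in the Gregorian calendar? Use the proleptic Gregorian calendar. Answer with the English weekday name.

Saturday

Since JDN mod 7 = 5 (0 = Monday), the day is Saturday.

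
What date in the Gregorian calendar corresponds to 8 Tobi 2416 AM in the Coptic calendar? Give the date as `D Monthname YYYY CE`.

Julian Day Number of the source date = 2707236.
Converting JDN 2707236 to the Gregorian calendar gives 22 January 2700 CE.

22 January 2700 CE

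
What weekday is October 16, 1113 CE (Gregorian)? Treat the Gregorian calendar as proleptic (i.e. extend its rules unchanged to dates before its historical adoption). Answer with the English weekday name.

Since JDN mod 7 = 3 (0 = Monday), the day is Thursday.

Thursday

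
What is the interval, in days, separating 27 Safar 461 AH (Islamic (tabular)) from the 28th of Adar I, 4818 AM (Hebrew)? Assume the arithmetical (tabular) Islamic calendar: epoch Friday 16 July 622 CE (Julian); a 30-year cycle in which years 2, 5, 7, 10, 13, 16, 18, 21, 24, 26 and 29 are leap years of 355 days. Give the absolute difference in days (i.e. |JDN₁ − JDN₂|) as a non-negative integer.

First date → JDN 2111505; second date → JDN 2107547.
The interval is |2111505 − 2107547| = 3958 days.

3958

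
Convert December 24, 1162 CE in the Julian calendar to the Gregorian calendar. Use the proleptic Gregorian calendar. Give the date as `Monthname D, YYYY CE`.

For dates in this range the Gregorian date is 7 days ahead of the Julian.
24 December 1162 Julian + 7 days → 31 December 1162 Gregorian.

December 31, 1162 CE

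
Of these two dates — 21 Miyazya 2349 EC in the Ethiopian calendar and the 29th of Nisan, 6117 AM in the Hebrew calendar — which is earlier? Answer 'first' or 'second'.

Converting both to JDN: 2582058 vs 2582046; the smaller is the second.

second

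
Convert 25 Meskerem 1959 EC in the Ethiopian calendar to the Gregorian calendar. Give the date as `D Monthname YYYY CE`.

5 October 1966 CE

Julian Day Number of the source date = 2439404.
Converting JDN 2439404 to the Gregorian calendar gives 5 October 1966 CE.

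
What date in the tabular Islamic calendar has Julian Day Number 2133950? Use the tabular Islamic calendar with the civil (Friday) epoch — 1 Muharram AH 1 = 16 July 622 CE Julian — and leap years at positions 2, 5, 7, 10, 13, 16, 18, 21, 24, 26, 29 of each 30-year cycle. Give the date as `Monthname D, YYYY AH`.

JDN 2133950 is 16 June 1130 in the proleptic Gregorian calendar.
In the tabular Islamic calendar that day is Jumada al-Thani 29, 524 AH.

Jumada al-Thani 29, 524 AH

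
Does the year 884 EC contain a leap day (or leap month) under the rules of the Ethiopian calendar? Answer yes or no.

884 mod 4 = 0; in the Ethiopian calendar a year is leap when year mod 4 = 3, so it is a common year.

no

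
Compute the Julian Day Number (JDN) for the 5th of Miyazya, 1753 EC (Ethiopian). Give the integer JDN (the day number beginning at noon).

2364353

In the Gregorian calendar the same day is 11 April 1761.
JDN 2299161 is 15 October 1582 CE (Gregorian); the target day is +65192 days from there, so JDN = 2364353.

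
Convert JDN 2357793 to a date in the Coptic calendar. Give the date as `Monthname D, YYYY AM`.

Parmouti 20, 1459 AM

The Gregorian equivalent of JDN 2357793 is 26 April 1743.
In the Coptic calendar that day is Parmouti 20, 1459 AM.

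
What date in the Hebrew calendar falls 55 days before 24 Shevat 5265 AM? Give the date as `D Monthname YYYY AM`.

Counting 55 days back from JDN 2270788 reaches JDN 2270733, which is 28 Kislev 5265 AM.

28 Kislev 5265 AM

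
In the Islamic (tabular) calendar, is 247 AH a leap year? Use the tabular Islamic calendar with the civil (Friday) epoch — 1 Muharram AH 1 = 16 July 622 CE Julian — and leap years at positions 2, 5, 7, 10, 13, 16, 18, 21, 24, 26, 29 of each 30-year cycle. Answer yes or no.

Year 247 AH is year 7 of its 30-year cycle; leap positions are 2, 5, 7, 10, 13, 16, 18, 21, 24, 26, 29, so it is a leap year (355 days).

yes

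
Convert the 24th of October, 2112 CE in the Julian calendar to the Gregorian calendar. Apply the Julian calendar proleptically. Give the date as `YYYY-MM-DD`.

2112-11-07

For dates in this range the Gregorian date is 14 days ahead of the Julian.
24 October 2112 Julian + 14 days → 7 November 2112 Gregorian.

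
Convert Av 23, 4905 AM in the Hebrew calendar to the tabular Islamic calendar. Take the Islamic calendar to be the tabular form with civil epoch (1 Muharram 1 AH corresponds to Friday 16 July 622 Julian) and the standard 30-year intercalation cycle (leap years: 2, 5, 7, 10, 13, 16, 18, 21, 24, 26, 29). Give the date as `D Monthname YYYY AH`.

Both dates share Julian Day Number 2139495; in the tabular Islamic calendar that is 22 Safar 540 AH.

22 Safar 540 AH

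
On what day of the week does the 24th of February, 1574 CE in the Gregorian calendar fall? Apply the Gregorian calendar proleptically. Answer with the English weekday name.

2296006 ≡ 6 (mod 7); counting from Monday = 0 gives Sunday.

Sunday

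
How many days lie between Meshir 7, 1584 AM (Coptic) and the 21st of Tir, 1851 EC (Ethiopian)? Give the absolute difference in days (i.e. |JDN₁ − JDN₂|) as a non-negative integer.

3304

First date → JDN 2403377; second date → JDN 2400073.
The interval is |2403377 − 2400073| = 3304 days.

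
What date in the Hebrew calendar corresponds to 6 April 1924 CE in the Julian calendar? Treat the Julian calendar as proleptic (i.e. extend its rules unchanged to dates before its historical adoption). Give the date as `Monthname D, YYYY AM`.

The source date corresponds to 19 April 1924 in the Gregorian calendar (JDN 2423895).
That day falls on 15 Nisan 5684 AM in the Hebrew calendar.

Nisan 15, 5684 AM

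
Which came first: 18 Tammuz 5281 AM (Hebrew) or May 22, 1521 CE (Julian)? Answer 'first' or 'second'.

second

Converting both to JDN: 2276777 vs 2276745; the smaller is the second.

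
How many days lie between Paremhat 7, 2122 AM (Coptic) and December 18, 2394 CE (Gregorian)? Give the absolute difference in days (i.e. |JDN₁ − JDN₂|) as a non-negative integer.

First date → JDN 2599911; second date → JDN 2595802.
The interval is |2599911 − 2595802| = 4109 days.

4109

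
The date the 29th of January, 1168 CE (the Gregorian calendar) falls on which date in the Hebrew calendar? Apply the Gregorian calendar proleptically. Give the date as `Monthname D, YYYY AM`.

Shevat 10, 4928 AM

Both dates share Julian Day Number 2147691; in the Hebrew calendar that is 10 Shevat 4928 AM.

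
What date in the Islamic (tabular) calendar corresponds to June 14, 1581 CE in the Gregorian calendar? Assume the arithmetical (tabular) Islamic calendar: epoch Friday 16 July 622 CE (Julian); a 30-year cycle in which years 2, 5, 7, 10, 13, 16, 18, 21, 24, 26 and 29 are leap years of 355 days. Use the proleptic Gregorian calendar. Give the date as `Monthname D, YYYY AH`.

Julian Day Number of the source date = 2298673.
Converting JDN 2298673 to the tabular Islamic calendar gives 2 Jumada al-Awwal 989 AH.

Jumada al-Awwal 2, 989 AH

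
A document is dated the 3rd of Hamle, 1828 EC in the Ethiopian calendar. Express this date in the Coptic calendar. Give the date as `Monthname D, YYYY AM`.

Both dates share Julian Day Number 2391835; in the Coptic calendar that is 3 Epip 1552 AM.

Epip 3, 1552 AM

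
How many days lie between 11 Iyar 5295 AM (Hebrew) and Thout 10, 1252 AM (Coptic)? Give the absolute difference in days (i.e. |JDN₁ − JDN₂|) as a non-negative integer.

First date → JDN 2281821; second date → JDN 2281967.
The interval is |2281821 − 2281967| = 146 days.

146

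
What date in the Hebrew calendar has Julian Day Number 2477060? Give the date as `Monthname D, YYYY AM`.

Cheshvan 25, 5830 AM

JDN 2477060 is 9 November 2069 in the Gregorian calendar.
In the Hebrew calendar that day is Cheshvan 25, 5830 AM.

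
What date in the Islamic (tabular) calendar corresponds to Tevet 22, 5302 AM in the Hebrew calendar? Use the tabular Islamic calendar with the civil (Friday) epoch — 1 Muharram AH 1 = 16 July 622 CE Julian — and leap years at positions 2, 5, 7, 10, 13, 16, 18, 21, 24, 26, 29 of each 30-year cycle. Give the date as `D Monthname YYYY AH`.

The source date corresponds to 20 January 1542 in the proleptic Gregorian calendar (JDN 2284283).
That day falls on 23 Ramadan 948 AH in the tabular Islamic calendar.

23 Ramadan 948 AH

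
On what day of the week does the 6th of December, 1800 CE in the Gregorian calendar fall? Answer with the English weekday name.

JDN 2378836 mod 7 = 5, and JDN 0 was a Monday, so this is a Saturday.

Saturday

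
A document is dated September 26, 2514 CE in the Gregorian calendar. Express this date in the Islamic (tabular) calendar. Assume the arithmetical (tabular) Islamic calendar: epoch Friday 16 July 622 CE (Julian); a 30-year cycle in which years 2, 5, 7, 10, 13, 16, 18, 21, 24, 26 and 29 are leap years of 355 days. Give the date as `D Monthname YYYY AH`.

5 Rabi' al-Thani 1951 AH

Julian Day Number of the source date = 2639548.
Converting JDN 2639548 to the tabular Islamic calendar gives 5 Rabi' al-Thani 1951 AH.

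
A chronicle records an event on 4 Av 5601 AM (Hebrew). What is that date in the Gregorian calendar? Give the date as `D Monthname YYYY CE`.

Both dates share Julian Day Number 2393674; in the Gregorian calendar that is 22 July 1841 CE.

22 July 1841 CE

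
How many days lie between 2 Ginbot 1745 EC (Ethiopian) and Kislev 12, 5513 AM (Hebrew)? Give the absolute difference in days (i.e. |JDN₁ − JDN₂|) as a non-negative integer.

170

JDN of the first date = 2361458.
JDN of the second date = 2361288.
|2361288 − 2361458| = 170.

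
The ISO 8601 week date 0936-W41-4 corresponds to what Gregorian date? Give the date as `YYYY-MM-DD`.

ISO week 1 of 936 is the week containing the first Thursday of 936.
Week 41, day 4 (Thursday) lands on 0936-10-11.

0936-10-11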